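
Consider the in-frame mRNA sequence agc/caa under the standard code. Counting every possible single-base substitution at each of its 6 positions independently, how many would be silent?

2

Codon 1 (AGC, Ser): 1 synonymous substitution.
Codon 2 (CAA, Gln): 1 synonymous substitution.
Total: 1 + 1 = 2.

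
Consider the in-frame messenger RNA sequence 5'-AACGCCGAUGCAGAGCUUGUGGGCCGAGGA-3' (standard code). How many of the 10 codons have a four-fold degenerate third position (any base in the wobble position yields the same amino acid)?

7

Codon 1 AAC (Asn): third position 2-fold.
Codon 2 GCC (Ala): third position 4-fold.
Codon 3 GAU (Asp): third position 2-fold.
Codon 4 GCA (Ala): third position 4-fold.
Codon 5 GAG (Glu): third position 2-fold.
Codon 6 CUU (Leu): third position 4-fold.
Codon 7 GUG (Val): third position 4-fold.
Codon 8 GGC (Gly): third position 4-fold.
Codon 9 CGA (Arg): third position 4-fold.
Codon 10 GGA (Gly): third position 4-fold.
Four-fold degenerate third positions: 7.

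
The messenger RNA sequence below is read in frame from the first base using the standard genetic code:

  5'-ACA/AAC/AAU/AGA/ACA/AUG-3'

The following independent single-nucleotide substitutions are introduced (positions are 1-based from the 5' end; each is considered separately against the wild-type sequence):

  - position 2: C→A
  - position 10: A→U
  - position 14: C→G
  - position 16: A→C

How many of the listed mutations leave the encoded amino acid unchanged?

Codon 1: ACA (Thr) → AAA (Lys) — missense.
Codon 4: AGA (Arg) → UGA (Stop) — nonsense.
Codon 5: ACA (Thr) → AGA (Arg) — missense.
Codon 6: AUG (Met) → CUG (Leu) — missense.
Synonymous: 0 of 4.

0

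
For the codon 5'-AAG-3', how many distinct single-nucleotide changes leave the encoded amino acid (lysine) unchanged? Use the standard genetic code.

1

Position 1: none → 0 synonymous.
Position 2: none → 0 synonymous.
Position 3: AAA → 1 synonymous.
Total: 0 + 0 + 1 = 1.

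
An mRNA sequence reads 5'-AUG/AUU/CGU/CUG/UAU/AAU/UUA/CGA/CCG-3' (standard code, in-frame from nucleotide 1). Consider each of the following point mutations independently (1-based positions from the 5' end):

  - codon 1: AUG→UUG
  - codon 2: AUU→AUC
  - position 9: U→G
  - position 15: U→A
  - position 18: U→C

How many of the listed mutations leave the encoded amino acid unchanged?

3

Codon 1: AUG (Met) → UUG (Leu) — missense.
Codon 2: AUU (Ile) → AUC (Ile) — synonymous.
Codon 3: CGU (Arg) → CGG (Arg) — synonymous.
Codon 5: UAU (Tyr) → UAA (Stop) — nonsense.
Codon 6: AAU (Asn) → AAC (Asn) — synonymous.
Synonymous: 3 of 5.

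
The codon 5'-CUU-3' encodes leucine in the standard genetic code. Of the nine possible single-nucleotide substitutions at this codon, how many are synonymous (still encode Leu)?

Position 1: none → 0 synonymous.
Position 2: none → 0 synonymous.
Position 3: CUC, CUA, CUG → 3 synonymous.
Total: 0 + 0 + 3 = 3.

3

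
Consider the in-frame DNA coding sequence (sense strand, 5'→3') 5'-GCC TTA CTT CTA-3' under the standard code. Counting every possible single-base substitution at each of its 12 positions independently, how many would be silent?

Codon 1 (GCC, Ala): 3 synonymous substitutions.
Codon 2 (TTA, Leu): 2 synonymous substitutions.
Codon 3 (CTT, Leu): 3 synonymous substitutions.
Codon 4 (CTA, Leu): 4 synonymous substitutions.
Total: 3 + 2 + 3 + 4 = 12.

12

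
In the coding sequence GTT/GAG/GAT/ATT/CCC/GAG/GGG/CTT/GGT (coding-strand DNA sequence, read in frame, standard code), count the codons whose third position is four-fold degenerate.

5

Codon 1 GTT (Val): third position 4-fold.
Codon 2 GAG (Glu): third position 2-fold.
Codon 3 GAT (Asp): third position 2-fold.
Codon 4 ATT (Ile): third position 3-fold.
Codon 5 CCC (Pro): third position 4-fold.
Codon 6 GAG (Glu): third position 2-fold.
Codon 7 GGG (Gly): third position 4-fold.
Codon 8 CTT (Leu): third position 4-fold.
Codon 9 GGT (Gly): third position 4-fold.
Four-fold degenerate third positions: 5.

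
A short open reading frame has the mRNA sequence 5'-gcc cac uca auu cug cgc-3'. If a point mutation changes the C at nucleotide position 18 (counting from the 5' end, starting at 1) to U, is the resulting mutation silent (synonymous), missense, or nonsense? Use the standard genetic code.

Position 18 falls in codon 6: CGC → Arg.
After the substitution the codon is CGU → Arg.
Both encode Arg, so the change is synonymous.

silent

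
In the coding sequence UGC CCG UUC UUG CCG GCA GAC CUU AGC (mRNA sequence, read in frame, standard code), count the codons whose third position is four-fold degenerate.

4

Codon 1 UGC (Cys): third position 2-fold.
Codon 2 CCG (Pro): third position 4-fold.
Codon 3 UUC (Phe): third position 2-fold.
Codon 4 UUG (Leu): third position 2-fold.
Codon 5 CCG (Pro): third position 4-fold.
Codon 6 GCA (Ala): third position 4-fold.
Codon 7 GAC (Asp): third position 2-fold.
Codon 8 CUU (Leu): third position 4-fold.
Codon 9 AGC (Ser): third position 2-fold.
Four-fold degenerate third positions: 4.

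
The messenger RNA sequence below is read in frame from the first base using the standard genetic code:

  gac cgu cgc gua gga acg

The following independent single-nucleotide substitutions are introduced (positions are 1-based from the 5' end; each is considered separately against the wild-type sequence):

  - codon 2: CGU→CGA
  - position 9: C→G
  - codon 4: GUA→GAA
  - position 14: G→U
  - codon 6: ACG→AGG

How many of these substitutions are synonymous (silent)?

Codon 2: CGU (Arg) → CGA (Arg) — synonymous.
Codon 3: CGC (Arg) → CGG (Arg) — synonymous.
Codon 4: GUA (Val) → GAA (Glu) — missense.
Codon 5: GGA (Gly) → GUA (Val) — missense.
Codon 6: ACG (Thr) → AGG (Arg) — missense.
Synonymous: 2 of 5.

2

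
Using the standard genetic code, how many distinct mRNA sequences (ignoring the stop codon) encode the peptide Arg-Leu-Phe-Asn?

Arg: 6 codons.
Leu: 6 codons.
Phe: 2 codons.
Asn: 2 codons.
6 × 6 × 2 × 2 = 144.

144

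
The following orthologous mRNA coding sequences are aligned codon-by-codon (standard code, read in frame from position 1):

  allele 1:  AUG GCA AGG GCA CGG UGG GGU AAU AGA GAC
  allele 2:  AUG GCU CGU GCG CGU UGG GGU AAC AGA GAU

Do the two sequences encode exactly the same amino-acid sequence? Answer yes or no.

yes

Codon 1: AUG Met / AUG Met — identical.
Codon 2: GCA Ala / GCU Ala — synonymous.
Codon 3: AGG Arg / CGU Arg — synonymous.
Codon 4: GCA Ala / GCG Ala — synonymous.
Codon 5: CGG Arg / CGU Arg — synonymous.
Codon 6: UGG Trp / UGG Trp — identical.
Codon 7: GGU Gly / GGU Gly — identical.
Codon 8: AAU Asn / AAC Asn — synonymous.
Codon 9: AGA Arg / AGA Arg — identical.
Codon 10: GAC Asp / GAU Asp — synonymous.
Nonsynonymous differences: 0 → same protein.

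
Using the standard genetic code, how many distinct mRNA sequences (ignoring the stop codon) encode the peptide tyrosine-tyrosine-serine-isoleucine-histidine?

Tyr: 2 codons.
Tyr: 2 codons.
Ser: 6 codons.
Ile: 3 codons.
His: 2 codons.
2 × 2 × 6 × 3 × 2 = 144.

144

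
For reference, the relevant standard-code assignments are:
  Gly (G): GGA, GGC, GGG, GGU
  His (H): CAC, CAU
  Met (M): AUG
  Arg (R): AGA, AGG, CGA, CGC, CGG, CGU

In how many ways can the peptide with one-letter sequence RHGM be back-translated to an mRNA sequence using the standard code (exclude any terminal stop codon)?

Arg: 6 codons.
His: 2 codons.
Gly: 4 codons.
Met: 1 codon.
6 × 2 × 4 × 1 = 48.

48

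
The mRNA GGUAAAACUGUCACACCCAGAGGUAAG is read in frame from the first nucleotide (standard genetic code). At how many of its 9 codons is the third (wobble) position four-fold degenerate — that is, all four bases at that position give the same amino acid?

Codon 1 GGU (Gly): third position 4-fold.
Codon 2 AAA (Lys): third position 2-fold.
Codon 3 ACU (Thr): third position 4-fold.
Codon 4 GUC (Val): third position 4-fold.
Codon 5 ACA (Thr): third position 4-fold.
Codon 6 CCC (Pro): third position 4-fold.
Codon 7 AGA (Arg): third position 2-fold.
Codon 8 GGU (Gly): third position 4-fold.
Codon 9 AAG (Lys): third position 2-fold.
Four-fold degenerate third positions: 6.

6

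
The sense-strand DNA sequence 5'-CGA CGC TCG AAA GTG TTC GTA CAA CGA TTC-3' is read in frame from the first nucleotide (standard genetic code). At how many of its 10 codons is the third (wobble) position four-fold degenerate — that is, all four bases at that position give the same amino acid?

6

Codon 1 CGA (Arg): third position 4-fold.
Codon 2 CGC (Arg): third position 4-fold.
Codon 3 TCG (Ser): third position 4-fold.
Codon 4 AAA (Lys): third position 2-fold.
Codon 5 GTG (Val): third position 4-fold.
Codon 6 TTC (Phe): third position 2-fold.
Codon 7 GTA (Val): third position 4-fold.
Codon 8 CAA (Gln): third position 2-fold.
Codon 9 CGA (Arg): third position 4-fold.
Codon 10 TTC (Phe): third position 2-fold.
Four-fold degenerate third positions: 6.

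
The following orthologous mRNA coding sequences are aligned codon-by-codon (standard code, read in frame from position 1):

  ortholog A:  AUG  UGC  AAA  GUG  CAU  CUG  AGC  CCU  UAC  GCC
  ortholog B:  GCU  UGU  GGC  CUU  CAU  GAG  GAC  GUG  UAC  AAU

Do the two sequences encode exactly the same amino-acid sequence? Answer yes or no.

Codon 1: AUG Met / GCU Ala — nonsynonymous.
Codon 2: UGC Cys / UGU Cys — synonymous.
Codon 3: AAA Lys / GGC Gly — nonsynonymous.
Codon 4: GUG Val / CUU Leu — nonsynonymous.
Codon 5: CAU His / CAU His — identical.
Codon 6: CUG Leu / GAG Glu — nonsynonymous.
Codon 7: AGC Ser / GAC Asp — nonsynonymous.
Codon 8: CCU Pro / GUG Val — nonsynonymous.
Codon 9: UAC Tyr / UAC Tyr — identical.
Codon 10: GCC Ala / AAU Asn — nonsynonymous.
Nonsynonymous differences: 7 → different protein.

no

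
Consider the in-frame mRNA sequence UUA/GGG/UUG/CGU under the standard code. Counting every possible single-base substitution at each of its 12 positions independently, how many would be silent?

10

Codon 1 (UUA, Leu): 2 synonymous substitutions.
Codon 2 (GGG, Gly): 3 synonymous substitutions.
Codon 3 (UUG, Leu): 2 synonymous substitutions.
Codon 4 (CGU, Arg): 3 synonymous substitutions.
Total: 2 + 3 + 2 + 3 = 10.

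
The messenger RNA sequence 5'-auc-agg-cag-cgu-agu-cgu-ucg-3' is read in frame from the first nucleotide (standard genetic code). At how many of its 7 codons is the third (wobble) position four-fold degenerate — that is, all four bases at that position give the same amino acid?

Codon 1 AUC (Ile): third position 3-fold.
Codon 2 AGG (Arg): third position 2-fold.
Codon 3 CAG (Gln): third position 2-fold.
Codon 4 CGU (Arg): third position 4-fold.
Codon 5 AGU (Ser): third position 2-fold.
Codon 6 CGU (Arg): third position 4-fold.
Codon 7 UCG (Ser): third position 4-fold.
Four-fold degenerate third positions: 3.

3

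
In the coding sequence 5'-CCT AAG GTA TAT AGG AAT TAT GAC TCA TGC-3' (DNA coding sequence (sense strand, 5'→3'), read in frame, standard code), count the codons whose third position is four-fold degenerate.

Codon 1 CCT (Pro): third position 4-fold.
Codon 2 AAG (Lys): third position 2-fold.
Codon 3 GTA (Val): third position 4-fold.
Codon 4 TAT (Tyr): third position 2-fold.
Codon 5 AGG (Arg): third position 2-fold.
Codon 6 AAT (Asn): third position 2-fold.
Codon 7 TAT (Tyr): third position 2-fold.
Codon 8 GAC (Asp): third position 2-fold.
Codon 9 TCA (Ser): third position 4-fold.
Codon 10 TGC (Cys): third position 2-fold.
Four-fold degenerate third positions: 3.

3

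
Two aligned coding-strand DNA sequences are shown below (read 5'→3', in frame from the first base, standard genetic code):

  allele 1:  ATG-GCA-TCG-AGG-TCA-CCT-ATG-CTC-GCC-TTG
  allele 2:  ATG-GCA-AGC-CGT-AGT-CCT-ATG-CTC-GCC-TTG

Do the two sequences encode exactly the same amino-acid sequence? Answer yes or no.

yes

Codon 1: ATG Met / ATG Met — identical.
Codon 2: GCA Ala / GCA Ala — identical.
Codon 3: TCG Ser / AGC Ser — synonymous.
Codon 4: AGG Arg / CGT Arg — synonymous.
Codon 5: TCA Ser / AGT Ser — synonymous.
Codon 6: CCT Pro / CCT Pro — identical.
Codon 7: ATG Met / ATG Met — identical.
Codon 8: CTC Leu / CTC Leu — identical.
Codon 9: GCC Ala / GCC Ala — identical.
Codon 10: TTG Leu / TTG Leu — identical.
Nonsynonymous differences: 0 → same protein.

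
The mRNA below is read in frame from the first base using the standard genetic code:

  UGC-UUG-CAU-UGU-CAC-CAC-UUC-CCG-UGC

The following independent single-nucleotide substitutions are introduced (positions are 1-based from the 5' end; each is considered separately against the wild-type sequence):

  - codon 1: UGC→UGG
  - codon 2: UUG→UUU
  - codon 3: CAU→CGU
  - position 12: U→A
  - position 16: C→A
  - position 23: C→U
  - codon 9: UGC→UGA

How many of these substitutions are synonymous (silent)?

0

Codon 1: UGC (Cys) → UGG (Trp) — missense.
Codon 2: UUG (Leu) → UUU (Phe) — missense.
Codon 3: CAU (His) → CGU (Arg) — missense.
Codon 4: UGU (Cys) → UGA (Stop) — nonsense.
Codon 6: CAC (His) → AAC (Asn) — missense.
Codon 8: CCG (Pro) → CUG (Leu) — missense.
Codon 9: UGC (Cys) → UGA (Stop) — nonsense.
Synonymous: 0 of 7.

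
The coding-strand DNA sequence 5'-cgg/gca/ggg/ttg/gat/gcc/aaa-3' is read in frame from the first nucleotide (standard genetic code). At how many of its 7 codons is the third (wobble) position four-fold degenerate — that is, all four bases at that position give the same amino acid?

Codon 1 CGG (Arg): third position 4-fold.
Codon 2 GCA (Ala): third position 4-fold.
Codon 3 GGG (Gly): third position 4-fold.
Codon 4 TTG (Leu): third position 2-fold.
Codon 5 GAT (Asp): third position 2-fold.
Codon 6 GCC (Ala): third position 4-fold.
Codon 7 AAA (Lys): third position 2-fold.
Four-fold degenerate third positions: 4.

4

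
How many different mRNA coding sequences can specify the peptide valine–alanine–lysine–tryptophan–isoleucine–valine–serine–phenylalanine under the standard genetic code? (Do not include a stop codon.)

Val: 4 codons.
Ala: 4 codons.
Lys: 2 codons.
Trp: 1 codon.
Ile: 3 codons.
Val: 4 codons.
Ser: 6 codons.
Phe: 2 codons.
4 × 4 × 2 × 1 × 3 × 4 × 6 × 2 = 4608.

4608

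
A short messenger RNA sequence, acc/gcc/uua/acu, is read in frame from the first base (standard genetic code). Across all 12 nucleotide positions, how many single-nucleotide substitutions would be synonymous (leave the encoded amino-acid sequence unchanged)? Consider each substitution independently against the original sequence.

11

Codon 1 (ACC, Thr): 3 synonymous substitutions.
Codon 2 (GCC, Ala): 3 synonymous substitutions.
Codon 3 (UUA, Leu): 2 synonymous substitutions.
Codon 4 (ACU, Thr): 3 synonymous substitutions.
Total: 3 + 3 + 2 + 3 = 11.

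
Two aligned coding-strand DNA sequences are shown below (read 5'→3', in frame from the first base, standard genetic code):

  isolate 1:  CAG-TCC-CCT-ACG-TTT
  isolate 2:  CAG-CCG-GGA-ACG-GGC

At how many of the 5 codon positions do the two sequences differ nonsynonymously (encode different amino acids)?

Codon 1: CAG Gln / CAG Gln — identical.
Codon 2: TCC Ser / CCG Pro — nonsynonymous.
Codon 3: CCT Pro / GGA Gly — nonsynonymous.
Codon 4: ACG Thr / ACG Thr — identical.
Codon 5: TTT Phe / GGC Gly — nonsynonymous.
Nonsynonymous differences: 3.

3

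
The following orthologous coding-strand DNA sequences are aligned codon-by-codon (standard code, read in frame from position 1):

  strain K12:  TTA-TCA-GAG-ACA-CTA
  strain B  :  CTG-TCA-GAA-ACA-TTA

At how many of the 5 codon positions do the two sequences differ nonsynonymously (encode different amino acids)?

0

Codon 1: TTA Leu / CTG Leu — synonymous.
Codon 2: TCA Ser / TCA Ser — identical.
Codon 3: GAG Glu / GAA Glu — synonymous.
Codon 4: ACA Thr / ACA Thr — identical.
Codon 5: CTA Leu / TTA Leu — synonymous.
Nonsynonymous differences: 0.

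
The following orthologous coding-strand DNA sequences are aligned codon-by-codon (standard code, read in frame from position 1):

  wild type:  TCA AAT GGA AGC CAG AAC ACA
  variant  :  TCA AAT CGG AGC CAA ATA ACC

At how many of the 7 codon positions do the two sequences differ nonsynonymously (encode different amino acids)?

Codon 1: TCA Ser / TCA Ser — identical.
Codon 2: AAT Asn / AAT Asn — identical.
Codon 3: GGA Gly / CGG Arg — nonsynonymous.
Codon 4: AGC Ser / AGC Ser — identical.
Codon 5: CAG Gln / CAA Gln — synonymous.
Codon 6: AAC Asn / ATA Ile — nonsynonymous.
Codon 7: ACA Thr / ACC Thr — synonymous.
Nonsynonymous differences: 2.

2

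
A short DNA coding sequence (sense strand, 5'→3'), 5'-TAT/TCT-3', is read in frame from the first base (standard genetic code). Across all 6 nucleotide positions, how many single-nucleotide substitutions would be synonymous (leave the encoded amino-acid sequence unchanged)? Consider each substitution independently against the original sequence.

4

Codon 1 (TAT, Tyr): 1 synonymous substitution.
Codon 2 (TCT, Ser): 3 synonymous substitutions.
Total: 1 + 3 = 4.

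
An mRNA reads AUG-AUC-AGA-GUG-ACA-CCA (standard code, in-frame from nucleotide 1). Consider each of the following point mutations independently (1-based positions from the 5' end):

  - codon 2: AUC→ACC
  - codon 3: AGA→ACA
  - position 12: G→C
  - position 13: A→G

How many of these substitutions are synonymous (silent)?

1

Codon 2: AUC (Ile) → ACC (Thr) — missense.
Codon 3: AGA (Arg) → ACA (Thr) — missense.
Codon 4: GUG (Val) → GUC (Val) — synonymous.
Codon 5: ACA (Thr) → GCA (Ala) — missense.
Synonymous: 1 of 4.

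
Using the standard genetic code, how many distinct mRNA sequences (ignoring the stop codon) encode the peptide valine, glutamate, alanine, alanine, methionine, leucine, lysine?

Val: 4 codons.
Glu: 2 codons.
Ala: 4 codons.
Ala: 4 codons.
Met: 1 codon.
Leu: 6 codons.
Lys: 2 codons.
4 × 2 × 4 × 4 × 1 × 6 × 2 = 1536.

1536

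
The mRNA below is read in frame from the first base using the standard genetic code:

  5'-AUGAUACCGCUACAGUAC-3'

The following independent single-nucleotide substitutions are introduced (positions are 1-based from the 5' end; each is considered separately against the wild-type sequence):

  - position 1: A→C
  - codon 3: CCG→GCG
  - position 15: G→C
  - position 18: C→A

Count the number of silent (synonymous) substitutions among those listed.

Codon 1: AUG (Met) → CUG (Leu) — missense.
Codon 3: CCG (Pro) → GCG (Ala) — missense.
Codon 5: CAG (Gln) → CAC (His) — missense.
Codon 6: UAC (Tyr) → UAA (Stop) — nonsense.
Synonymous: 0 of 4.

0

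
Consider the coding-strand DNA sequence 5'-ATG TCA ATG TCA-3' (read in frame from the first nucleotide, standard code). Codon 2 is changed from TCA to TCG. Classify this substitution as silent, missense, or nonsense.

Position 6 falls in codon 2: TCA → Ser.
After the substitution the codon is TCG → Ser.
Both encode Ser, so the change is synonymous.

silent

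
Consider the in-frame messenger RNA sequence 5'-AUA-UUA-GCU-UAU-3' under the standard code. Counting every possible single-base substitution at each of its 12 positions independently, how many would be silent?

Codon 1 (AUA, Ile): 2 synonymous substitutions.
Codon 2 (UUA, Leu): 2 synonymous substitutions.
Codon 3 (GCU, Ala): 3 synonymous substitutions.
Codon 4 (UAU, Tyr): 1 synonymous substitution.
Total: 2 + 2 + 3 + 1 = 8.

8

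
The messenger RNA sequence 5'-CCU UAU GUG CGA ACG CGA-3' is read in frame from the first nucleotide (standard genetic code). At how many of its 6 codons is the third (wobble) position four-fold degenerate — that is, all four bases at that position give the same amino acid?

Codon 1 CCU (Pro): third position 4-fold.
Codon 2 UAU (Tyr): third position 2-fold.
Codon 3 GUG (Val): third position 4-fold.
Codon 4 CGA (Arg): third position 4-fold.
Codon 5 ACG (Thr): third position 4-fold.
Codon 6 CGA (Arg): third position 4-fold.
Four-fold degenerate third positions: 5.

5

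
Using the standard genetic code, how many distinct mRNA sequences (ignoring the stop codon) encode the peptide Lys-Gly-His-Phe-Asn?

64

Lys: 2 codons.
Gly: 4 codons.
His: 2 codons.
Phe: 2 codons.
Asn: 2 codons.
2 × 4 × 2 × 2 × 2 = 64.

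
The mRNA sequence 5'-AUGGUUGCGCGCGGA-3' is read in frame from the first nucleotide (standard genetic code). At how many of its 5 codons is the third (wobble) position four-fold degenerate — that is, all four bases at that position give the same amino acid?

Codon 1 AUG (Met): third position 1-fold.
Codon 2 GUU (Val): third position 4-fold.
Codon 3 GCG (Ala): third position 4-fold.
Codon 4 CGC (Arg): third position 4-fold.
Codon 5 GGA (Gly): third position 4-fold.
Four-fold degenerate third positions: 4.

4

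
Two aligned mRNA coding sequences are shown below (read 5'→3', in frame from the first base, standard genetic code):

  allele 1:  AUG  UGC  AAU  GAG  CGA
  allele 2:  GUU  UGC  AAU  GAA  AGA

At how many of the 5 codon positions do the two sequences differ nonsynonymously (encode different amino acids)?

1

Codon 1: AUG Met / GUU Val — nonsynonymous.
Codon 2: UGC Cys / UGC Cys — identical.
Codon 3: AAU Asn / AAU Asn — identical.
Codon 4: GAG Glu / GAA Glu — synonymous.
Codon 5: CGA Arg / AGA Arg — synonymous.
Nonsynonymous differences: 1.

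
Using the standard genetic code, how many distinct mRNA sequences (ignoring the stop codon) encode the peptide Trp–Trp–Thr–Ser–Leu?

Trp: 1 codon.
Trp: 1 codon.
Thr: 4 codons.
Ser: 6 codons.
Leu: 6 codons.
1 × 1 × 4 × 6 × 6 = 144.

144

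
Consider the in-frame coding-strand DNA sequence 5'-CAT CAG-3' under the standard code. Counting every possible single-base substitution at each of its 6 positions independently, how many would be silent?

2

Codon 1 (CAT, His): 1 synonymous substitution.
Codon 2 (CAG, Gln): 1 synonymous substitution.
Total: 1 + 1 = 2.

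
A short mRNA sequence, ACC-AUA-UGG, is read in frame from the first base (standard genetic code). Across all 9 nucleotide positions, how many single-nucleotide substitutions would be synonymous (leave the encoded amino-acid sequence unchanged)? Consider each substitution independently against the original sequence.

Codon 1 (ACC, Thr): 3 synonymous substitutions.
Codon 2 (AUA, Ile): 2 synonymous substitutions.
Codon 3 (UGG, Trp): 0 synonymous substitutions.
Total: 3 + 2 + 0 = 5.

5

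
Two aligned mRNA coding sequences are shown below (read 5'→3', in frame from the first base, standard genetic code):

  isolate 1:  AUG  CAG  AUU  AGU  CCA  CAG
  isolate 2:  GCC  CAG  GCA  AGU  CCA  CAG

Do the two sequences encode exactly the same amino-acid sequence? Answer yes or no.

no

Codon 1: AUG Met / GCC Ala — nonsynonymous.
Codon 2: CAG Gln / CAG Gln — identical.
Codon 3: AUU Ile / GCA Ala — nonsynonymous.
Codon 4: AGU Ser / AGU Ser — identical.
Codon 5: CCA Pro / CCA Pro — identical.
Codon 6: CAG Gln / CAG Gln — identical.
Nonsynonymous differences: 2 → different protein.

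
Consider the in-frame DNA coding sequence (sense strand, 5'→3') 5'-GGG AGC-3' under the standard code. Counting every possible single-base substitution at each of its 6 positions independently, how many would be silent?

4

Codon 1 (GGG, Gly): 3 synonymous substitutions.
Codon 2 (AGC, Ser): 1 synonymous substitution.
Total: 3 + 1 = 4.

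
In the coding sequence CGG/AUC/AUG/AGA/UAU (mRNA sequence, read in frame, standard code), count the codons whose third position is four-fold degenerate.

Codon 1 CGG (Arg): third position 4-fold.
Codon 2 AUC (Ile): third position 3-fold.
Codon 3 AUG (Met): third position 1-fold.
Codon 4 AGA (Arg): third position 2-fold.
Codon 5 UAU (Tyr): third position 2-fold.
Four-fold degenerate third positions: 1.

1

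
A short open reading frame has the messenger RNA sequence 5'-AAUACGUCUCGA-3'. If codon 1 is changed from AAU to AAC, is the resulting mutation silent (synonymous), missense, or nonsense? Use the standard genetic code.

silent

Position 3 falls in codon 1: AAU → Asn.
After the substitution the codon is AAC → Asn.
Both encode Asn, so the change is synonymous.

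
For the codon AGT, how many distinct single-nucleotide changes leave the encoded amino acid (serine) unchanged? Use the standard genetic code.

1

Position 1: none → 0 synonymous.
Position 2: none → 0 synonymous.
Position 3: AGC → 1 synonymous.
Total: 0 + 0 + 1 = 1.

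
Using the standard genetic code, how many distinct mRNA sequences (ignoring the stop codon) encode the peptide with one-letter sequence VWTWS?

96

Val: 4 codons.
Trp: 1 codon.
Thr: 4 codons.
Trp: 1 codon.
Ser: 6 codons.
4 × 1 × 4 × 1 × 6 = 96.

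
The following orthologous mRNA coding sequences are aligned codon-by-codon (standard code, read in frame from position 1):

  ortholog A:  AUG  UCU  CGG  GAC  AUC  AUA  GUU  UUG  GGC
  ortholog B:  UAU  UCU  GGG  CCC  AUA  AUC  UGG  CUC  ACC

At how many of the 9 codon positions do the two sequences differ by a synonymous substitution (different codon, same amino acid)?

3

Codon 1: AUG Met / UAU Tyr — nonsynonymous.
Codon 2: UCU Ser / UCU Ser — identical.
Codon 3: CGG Arg / GGG Gly — nonsynonymous.
Codon 4: GAC Asp / CCC Pro — nonsynonymous.
Codon 5: AUC Ile / AUA Ile — synonymous.
Codon 6: AUA Ile / AUC Ile — synonymous.
Codon 7: GUU Val / UGG Trp — nonsynonymous.
Codon 8: UUG Leu / CUC Leu — synonymous.
Codon 9: GGC Gly / ACC Thr — nonsynonymous.
Synonymous differences: 3.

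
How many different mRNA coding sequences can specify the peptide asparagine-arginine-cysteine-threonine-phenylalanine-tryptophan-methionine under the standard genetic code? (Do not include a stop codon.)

192

Asn: 2 codons.
Arg: 6 codons.
Cys: 2 codons.
Thr: 4 codons.
Phe: 2 codons.
Trp: 1 codon.
Met: 1 codon.
2 × 6 × 2 × 4 × 2 × 1 × 1 = 192.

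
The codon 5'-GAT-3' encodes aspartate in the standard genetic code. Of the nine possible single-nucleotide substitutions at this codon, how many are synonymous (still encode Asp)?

1

Position 1: none → 0 synonymous.
Position 2: none → 0 synonymous.
Position 3: GAC → 1 synonymous.
Total: 0 + 0 + 1 = 1.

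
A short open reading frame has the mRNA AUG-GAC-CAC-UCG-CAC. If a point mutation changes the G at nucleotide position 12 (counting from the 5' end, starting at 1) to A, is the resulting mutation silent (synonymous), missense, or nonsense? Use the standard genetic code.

silent

Position 12 falls in codon 4: UCG → Ser.
After the substitution the codon is UCA → Ser.
Both encode Ser, so the change is synonymous.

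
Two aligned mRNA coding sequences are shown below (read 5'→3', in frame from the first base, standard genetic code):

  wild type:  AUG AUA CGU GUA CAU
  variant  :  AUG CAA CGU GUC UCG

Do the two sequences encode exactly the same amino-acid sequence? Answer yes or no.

Codon 1: AUG Met / AUG Met — identical.
Codon 2: AUA Ile / CAA Gln — nonsynonymous.
Codon 3: CGU Arg / CGU Arg — identical.
Codon 4: GUA Val / GUC Val — synonymous.
Codon 5: CAU His / UCG Ser — nonsynonymous.
Nonsynonymous differences: 2 → different protein.

no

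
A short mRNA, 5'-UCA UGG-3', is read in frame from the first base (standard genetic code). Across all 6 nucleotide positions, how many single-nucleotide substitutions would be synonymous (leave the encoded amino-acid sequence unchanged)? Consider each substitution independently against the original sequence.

Codon 1 (UCA, Ser): 3 synonymous substitutions.
Codon 2 (UGG, Trp): 0 synonymous substitutions.
Total: 3 + 0 = 3.

3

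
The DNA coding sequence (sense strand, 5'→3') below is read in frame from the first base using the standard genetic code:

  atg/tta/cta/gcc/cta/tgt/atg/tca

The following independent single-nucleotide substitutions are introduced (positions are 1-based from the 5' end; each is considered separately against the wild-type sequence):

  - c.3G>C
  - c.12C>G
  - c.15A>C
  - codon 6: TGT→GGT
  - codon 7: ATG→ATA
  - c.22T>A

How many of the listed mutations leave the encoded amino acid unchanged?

2

Codon 1: ATG (Met) → ATC (Ile) — missense.
Codon 4: GCC (Ala) → GCG (Ala) — synonymous.
Codon 5: CTA (Leu) → CTC (Leu) — synonymous.
Codon 6: TGT (Cys) → GGT (Gly) — missense.
Codon 7: ATG (Met) → ATA (Ile) — missense.
Codon 8: TCA (Ser) → ACA (Thr) — missense.
Synonymous: 2 of 6.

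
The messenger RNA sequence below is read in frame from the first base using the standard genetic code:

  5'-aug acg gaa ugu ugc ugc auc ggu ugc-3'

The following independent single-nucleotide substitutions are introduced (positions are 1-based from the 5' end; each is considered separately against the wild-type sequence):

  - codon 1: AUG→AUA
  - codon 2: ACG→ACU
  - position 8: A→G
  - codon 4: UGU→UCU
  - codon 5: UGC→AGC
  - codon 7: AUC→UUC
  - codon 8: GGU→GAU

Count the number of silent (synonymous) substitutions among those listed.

1

Codon 1: AUG (Met) → AUA (Ile) — missense.
Codon 2: ACG (Thr) → ACU (Thr) — synonymous.
Codon 3: GAA (Glu) → GGA (Gly) — missense.
Codon 4: UGU (Cys) → UCU (Ser) — missense.
Codon 5: UGC (Cys) → AGC (Ser) — missense.
Codon 7: AUC (Ile) → UUC (Phe) — missense.
Codon 8: GGU (Gly) → GAU (Asp) — missense.
Synonymous: 1 of 7.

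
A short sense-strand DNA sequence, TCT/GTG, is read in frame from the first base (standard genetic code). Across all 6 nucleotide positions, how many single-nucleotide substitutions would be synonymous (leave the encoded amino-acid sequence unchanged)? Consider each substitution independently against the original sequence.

Codon 1 (TCT, Ser): 3 synonymous substitutions.
Codon 2 (GTG, Val): 3 synonymous substitutions.
Total: 3 + 3 = 6.

6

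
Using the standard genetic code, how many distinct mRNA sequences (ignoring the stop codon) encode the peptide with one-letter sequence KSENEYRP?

4608

Lys: 2 codons.
Ser: 6 codons.
Glu: 2 codons.
Asn: 2 codons.
Glu: 2 codons.
Tyr: 2 codons.
Arg: 6 codons.
Pro: 4 codons.
2 × 6 × 2 × 2 × 2 × 2 × 6 × 4 = 4608.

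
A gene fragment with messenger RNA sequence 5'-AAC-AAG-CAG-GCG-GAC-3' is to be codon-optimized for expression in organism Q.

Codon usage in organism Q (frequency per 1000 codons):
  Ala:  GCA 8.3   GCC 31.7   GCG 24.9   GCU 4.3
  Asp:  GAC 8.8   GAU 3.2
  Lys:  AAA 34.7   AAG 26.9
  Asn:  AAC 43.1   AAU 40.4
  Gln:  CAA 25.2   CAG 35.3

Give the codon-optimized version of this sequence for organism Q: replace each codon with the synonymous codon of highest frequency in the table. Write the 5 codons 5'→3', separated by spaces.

Codon 1 (Asn): best is AAC at 43.1.
Codon 2 (Lys): best is AAA at 34.7.
Codon 3 (Gln): best is CAG at 35.3.
Codon 4 (Ala): best is GCC at 31.7.
Codon 5 (Asp): best is GAC at 8.8.

AAC AAA CAG GCC GAC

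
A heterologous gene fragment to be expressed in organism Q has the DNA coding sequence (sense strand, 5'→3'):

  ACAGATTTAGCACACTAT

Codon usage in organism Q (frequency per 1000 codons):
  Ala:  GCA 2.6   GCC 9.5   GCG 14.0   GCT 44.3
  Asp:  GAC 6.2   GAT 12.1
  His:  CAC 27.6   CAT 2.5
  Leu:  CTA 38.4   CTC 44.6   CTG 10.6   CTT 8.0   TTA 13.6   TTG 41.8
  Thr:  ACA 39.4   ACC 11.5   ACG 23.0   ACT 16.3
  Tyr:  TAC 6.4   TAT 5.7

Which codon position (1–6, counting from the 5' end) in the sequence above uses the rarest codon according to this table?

Codon 1 ACA (Thr): 39.4 per 1000.
Codon 2 GAT (Asp): 12.1 per 1000.
Codon 3 TTA (Leu): 13.6 per 1000.
Codon 4 GCA (Ala): 2.6 per 1000.
Codon 5 CAC (His): 27.6 per 1000.
Codon 6 TAT (Tyr): 5.7 per 1000.
Lowest frequency is 2.6 at codon 4.

4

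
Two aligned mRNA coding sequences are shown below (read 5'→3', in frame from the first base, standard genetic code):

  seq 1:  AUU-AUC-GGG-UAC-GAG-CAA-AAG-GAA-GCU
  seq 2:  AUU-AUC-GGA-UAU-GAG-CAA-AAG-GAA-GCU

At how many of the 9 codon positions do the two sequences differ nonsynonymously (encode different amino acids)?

Codon 1: AUU Ile / AUU Ile — identical.
Codon 2: AUC Ile / AUC Ile — identical.
Codon 3: GGG Gly / GGA Gly — synonymous.
Codon 4: UAC Tyr / UAU Tyr — synonymous.
Codon 5: GAG Glu / GAG Glu — identical.
Codon 6: CAA Gln / CAA Gln — identical.
Codon 7: AAG Lys / AAG Lys — identical.
Codon 8: GAA Glu / GAA Glu — identical.
Codon 9: GCU Ala / GCU Ala — identical.
Nonsynonymous differences: 0.

0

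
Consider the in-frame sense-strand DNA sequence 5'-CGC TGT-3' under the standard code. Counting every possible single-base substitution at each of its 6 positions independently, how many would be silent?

Codon 1 (CGC, Arg): 3 synonymous substitutions.
Codon 2 (TGT, Cys): 1 synonymous substitution.
Total: 3 + 1 = 4.

4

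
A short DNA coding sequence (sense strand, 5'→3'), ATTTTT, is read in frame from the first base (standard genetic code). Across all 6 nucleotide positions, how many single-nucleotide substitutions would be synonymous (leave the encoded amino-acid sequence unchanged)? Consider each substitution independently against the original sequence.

3

Codon 1 (ATT, Ile): 2 synonymous substitutions.
Codon 2 (TTT, Phe): 1 synonymous substitution.
Total: 2 + 1 = 3.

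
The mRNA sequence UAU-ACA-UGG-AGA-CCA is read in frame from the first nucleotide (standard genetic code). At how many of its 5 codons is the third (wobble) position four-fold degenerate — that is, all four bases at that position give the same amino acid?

2

Codon 1 UAU (Tyr): third position 2-fold.
Codon 2 ACA (Thr): third position 4-fold.
Codon 3 UGG (Trp): third position 1-fold.
Codon 4 AGA (Arg): third position 2-fold.
Codon 5 CCA (Pro): third position 4-fold.
Four-fold degenerate third positions: 2.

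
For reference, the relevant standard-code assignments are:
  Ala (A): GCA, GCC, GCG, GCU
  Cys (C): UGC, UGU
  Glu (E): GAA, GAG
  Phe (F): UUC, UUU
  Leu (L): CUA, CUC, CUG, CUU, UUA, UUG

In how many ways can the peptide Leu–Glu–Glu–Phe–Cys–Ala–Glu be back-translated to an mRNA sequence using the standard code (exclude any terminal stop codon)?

768

Leu: 6 codons.
Glu: 2 codons.
Glu: 2 codons.
Phe: 2 codons.
Cys: 2 codons.
Ala: 4 codons.
Glu: 2 codons.
6 × 2 × 2 × 2 × 2 × 4 × 2 = 768.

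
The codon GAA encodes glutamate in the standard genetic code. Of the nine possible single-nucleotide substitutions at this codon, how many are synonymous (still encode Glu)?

1

Position 1: none → 0 synonymous.
Position 2: none → 0 synonymous.
Position 3: GAG → 1 synonymous.
Total: 0 + 0 + 1 = 1.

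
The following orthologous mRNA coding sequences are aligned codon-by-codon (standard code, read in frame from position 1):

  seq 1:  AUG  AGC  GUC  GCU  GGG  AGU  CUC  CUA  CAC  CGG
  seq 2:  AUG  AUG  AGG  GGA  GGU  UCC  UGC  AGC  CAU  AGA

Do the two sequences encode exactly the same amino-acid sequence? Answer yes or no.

Codon 1: AUG Met / AUG Met — identical.
Codon 2: AGC Ser / AUG Met — nonsynonymous.
Codon 3: GUC Val / AGG Arg — nonsynonymous.
Codon 4: GCU Ala / GGA Gly — nonsynonymous.
Codon 5: GGG Gly / GGU Gly — synonymous.
Codon 6: AGU Ser / UCC Ser — synonymous.
Codon 7: CUC Leu / UGC Cys — nonsynonymous.
Codon 8: CUA Leu / AGC Ser — nonsynonymous.
Codon 9: CAC His / CAU His — synonymous.
Codon 10: CGG Arg / AGA Arg — synonymous.
Nonsynonymous differences: 5 → different protein.

no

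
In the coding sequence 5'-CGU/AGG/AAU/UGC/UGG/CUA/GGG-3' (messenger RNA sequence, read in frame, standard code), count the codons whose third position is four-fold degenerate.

3

Codon 1 CGU (Arg): third position 4-fold.
Codon 2 AGG (Arg): third position 2-fold.
Codon 3 AAU (Asn): third position 2-fold.
Codon 4 UGC (Cys): third position 2-fold.
Codon 5 UGG (Trp): third position 1-fold.
Codon 6 CUA (Leu): third position 4-fold.
Codon 7 GGG (Gly): third position 4-fold.
Four-fold degenerate third positions: 3.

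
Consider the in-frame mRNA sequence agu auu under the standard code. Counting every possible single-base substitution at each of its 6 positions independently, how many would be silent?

3

Codon 1 (AGU, Ser): 1 synonymous substitution.
Codon 2 (AUU, Ile): 2 synonymous substitutions.
Total: 1 + 2 = 3.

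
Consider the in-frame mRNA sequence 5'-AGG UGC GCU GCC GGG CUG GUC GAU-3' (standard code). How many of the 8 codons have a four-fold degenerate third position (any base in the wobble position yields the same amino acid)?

Codon 1 AGG (Arg): third position 2-fold.
Codon 2 UGC (Cys): third position 2-fold.
Codon 3 GCU (Ala): third position 4-fold.
Codon 4 GCC (Ala): third position 4-fold.
Codon 5 GGG (Gly): third position 4-fold.
Codon 6 CUG (Leu): third position 4-fold.
Codon 7 GUC (Val): third position 4-fold.
Codon 8 GAU (Asp): third position 2-fold.
Four-fold degenerate third positions: 5.

5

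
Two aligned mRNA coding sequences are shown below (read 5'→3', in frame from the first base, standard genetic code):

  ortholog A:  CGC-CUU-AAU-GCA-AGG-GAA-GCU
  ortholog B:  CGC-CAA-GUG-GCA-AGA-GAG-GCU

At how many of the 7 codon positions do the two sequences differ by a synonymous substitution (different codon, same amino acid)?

2

Codon 1: CGC Arg / CGC Arg — identical.
Codon 2: CUU Leu / CAA Gln — nonsynonymous.
Codon 3: AAU Asn / GUG Val — nonsynonymous.
Codon 4: GCA Ala / GCA Ala — identical.
Codon 5: AGG Arg / AGA Arg — synonymous.
Codon 6: GAA Glu / GAG Glu — synonymous.
Codon 7: GCU Ala / GCU Ala — identical.
Synonymous differences: 2.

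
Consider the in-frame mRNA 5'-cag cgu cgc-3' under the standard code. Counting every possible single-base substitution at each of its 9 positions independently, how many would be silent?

7

Codon 1 (CAG, Gln): 1 synonymous substitution.
Codon 2 (CGU, Arg): 3 synonymous substitutions.
Codon 3 (CGC, Arg): 3 synonymous substitutions.
Total: 1 + 3 + 3 = 7.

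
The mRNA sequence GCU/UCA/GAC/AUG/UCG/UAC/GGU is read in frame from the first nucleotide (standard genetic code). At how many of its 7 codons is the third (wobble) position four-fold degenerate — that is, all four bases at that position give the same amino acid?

4

Codon 1 GCU (Ala): third position 4-fold.
Codon 2 UCA (Ser): third position 4-fold.
Codon 3 GAC (Asp): third position 2-fold.
Codon 4 AUG (Met): third position 1-fold.
Codon 5 UCG (Ser): third position 4-fold.
Codon 6 UAC (Tyr): third position 2-fold.
Codon 7 GGU (Gly): third position 4-fold.
Four-fold degenerate third positions: 4.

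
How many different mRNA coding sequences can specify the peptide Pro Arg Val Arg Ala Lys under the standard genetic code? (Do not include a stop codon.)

Pro: 4 codons.
Arg: 6 codons.
Val: 4 codons.
Arg: 6 codons.
Ala: 4 codons.
Lys: 2 codons.
4 × 6 × 4 × 6 × 4 × 2 = 4608.

4608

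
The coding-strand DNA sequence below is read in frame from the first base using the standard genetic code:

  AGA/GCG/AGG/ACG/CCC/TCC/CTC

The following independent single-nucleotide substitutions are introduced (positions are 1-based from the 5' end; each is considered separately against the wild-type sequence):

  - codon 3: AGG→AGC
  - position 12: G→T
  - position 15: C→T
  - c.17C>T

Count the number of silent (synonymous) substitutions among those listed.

2

Codon 3: AGG (Arg) → AGC (Ser) — missense.
Codon 4: ACG (Thr) → ACT (Thr) — synonymous.
Codon 5: CCC (Pro) → CCT (Pro) — synonymous.
Codon 6: TCC (Ser) → TTC (Phe) — missense.
Synonymous: 2 of 4.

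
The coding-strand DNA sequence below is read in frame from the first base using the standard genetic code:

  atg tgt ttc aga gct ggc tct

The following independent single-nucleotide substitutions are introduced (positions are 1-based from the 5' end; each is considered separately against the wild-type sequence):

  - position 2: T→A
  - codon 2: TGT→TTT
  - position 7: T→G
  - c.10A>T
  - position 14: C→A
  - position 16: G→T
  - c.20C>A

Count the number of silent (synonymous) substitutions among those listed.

Codon 1: ATG (Met) → AAG (Lys) — missense.
Codon 2: TGT (Cys) → TTT (Phe) — missense.
Codon 3: TTC (Phe) → GTC (Val) — missense.
Codon 4: AGA (Arg) → TGA (Stop) — nonsense.
Codon 5: GCT (Ala) → GAT (Asp) — missense.
Codon 6: GGC (Gly) → TGC (Cys) — missense.
Codon 7: TCT (Ser) → TAT (Tyr) — missense.
Synonymous: 0 of 7.

0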